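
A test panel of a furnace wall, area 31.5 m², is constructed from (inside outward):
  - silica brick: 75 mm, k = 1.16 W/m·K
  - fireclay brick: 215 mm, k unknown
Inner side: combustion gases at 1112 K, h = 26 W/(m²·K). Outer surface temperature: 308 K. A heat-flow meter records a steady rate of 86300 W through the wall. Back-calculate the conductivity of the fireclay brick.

Treating each layer as a thermal resistance in series:
R_inner film = 1/(h_i·A) = 1/(26×31.5) = 0.001221 K/W
R_silica brick = L/(kA) = 0.075/(1.16×31.5) = 0.002053 K/W
Sum of known resistances R_other = 0.003274 K/W
Total R = ΔT/Q = 804/86300 = 0.009316 K/W
R_fireclay brick = R_total − R_other = 0.006043 K/W
k = L/(R·A) = 0.215/(0.006043×31.5)

k ≈ 1.13 W/(m·K)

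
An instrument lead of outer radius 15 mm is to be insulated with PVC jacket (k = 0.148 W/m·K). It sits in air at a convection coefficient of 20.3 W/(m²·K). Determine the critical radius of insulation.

For a cylinder r_cr = k/h = 0.148/20.3
r_cr = 7.29 mm; since the bare radius (15 mm) is above r_cr, any added insulation will reduce heat loss.

r_cr ≈ 7.29 mm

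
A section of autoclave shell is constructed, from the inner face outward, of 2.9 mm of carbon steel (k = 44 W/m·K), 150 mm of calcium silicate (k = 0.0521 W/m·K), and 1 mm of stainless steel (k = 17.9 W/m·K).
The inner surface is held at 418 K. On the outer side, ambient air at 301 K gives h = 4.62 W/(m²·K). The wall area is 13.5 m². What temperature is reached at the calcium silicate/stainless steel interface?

Using the resistance-network approach (series):
R_carbon steel = L/(kA) = 0.0029/(44×13.5) = 4.882×10^-6 K/W
R_calcium silicate = L/(kA) = 0.15/(0.0521×13.5) = 0.2133 K/W
R_stainless steel = L/(kA) = 0.001/(17.9×13.5) = 4.138×10^-6 K/W
R_outer film = 1/(h_o·A) = 1/(4.62×13.5) = 0.01603 K/W
R_total = 0.2293 K/W;  Q = ΔT/R_total = 117/0.2293 = 510.2 W
T_interface = T_inner − Q·ΣR(inner→interface) = 418 − 510×0.2133

T ≈ 309 K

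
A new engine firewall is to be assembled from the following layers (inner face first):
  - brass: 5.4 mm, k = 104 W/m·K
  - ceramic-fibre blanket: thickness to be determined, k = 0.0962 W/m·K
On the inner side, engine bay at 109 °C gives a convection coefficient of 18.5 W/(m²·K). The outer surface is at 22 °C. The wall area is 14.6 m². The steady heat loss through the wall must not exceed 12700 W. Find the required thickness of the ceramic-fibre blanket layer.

Series thermal resistances:
R_inner film = 1/(h_i·A) = 1/(18.5×14.6) = 0.003702 K/W
R_brass = L/(kA) = 0.0054/(104×14.6) = 3.556×10^-6 K/W
Sum of the known resistances R_other = 0.003706 K/W
Required total resistance R_tot = ΔT/Q_allow = 87/12700 = 0.00685 K/W
R_ceramic-fibre blanket = R_tot − R_other = 0.003145 K/W
L = R·k·A = 0.003145×0.0962×14.6

L ≈ 4.42 mm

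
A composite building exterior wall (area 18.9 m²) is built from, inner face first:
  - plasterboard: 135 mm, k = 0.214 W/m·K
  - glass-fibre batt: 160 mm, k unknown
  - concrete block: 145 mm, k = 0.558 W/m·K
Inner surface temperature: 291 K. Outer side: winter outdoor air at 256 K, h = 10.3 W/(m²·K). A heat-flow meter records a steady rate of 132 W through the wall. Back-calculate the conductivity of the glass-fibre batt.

k ≈ 0.0398 W/(m·K)

Series thermal resistances:
R_plasterboard = L/(kA) = 0.135/(0.214×18.9) = 0.03338 K/W
R_concrete block = L/(kA) = 0.145/(0.558×18.9) = 0.01375 K/W
R_outer film = 1/(h_o·A) = 1/(10.3×18.9) = 0.005137 K/W
Sum of known resistances R_other = 0.05226 K/W
Total R = ΔT/Q = 35/132 = 0.2652 K/W
R_glass-fibre batt = R_total − R_other = 0.2129 K/W
k = L/(R·A) = 0.16/(0.2129×18.9)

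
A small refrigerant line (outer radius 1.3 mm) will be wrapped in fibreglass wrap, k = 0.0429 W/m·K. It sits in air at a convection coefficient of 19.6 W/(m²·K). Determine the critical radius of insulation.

For a cylinder r_cr = k/h = 0.0429/19.6
r_cr = 2.19 mm; since the bare radius (1.3 mm) is below r_cr, adding a thin layer of insulation will *increase* heat loss.

r_cr ≈ 2.19 mm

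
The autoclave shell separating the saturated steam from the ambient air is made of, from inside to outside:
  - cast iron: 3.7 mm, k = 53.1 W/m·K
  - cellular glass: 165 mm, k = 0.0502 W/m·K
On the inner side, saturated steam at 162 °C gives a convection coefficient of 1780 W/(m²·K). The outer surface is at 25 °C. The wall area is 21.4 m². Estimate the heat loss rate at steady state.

Series thermal resistances:
R_inner film = 1/(h_i·A) = 1/(1780×21.4) = 2.625×10^-5 K/W
R_cast iron = L/(kA) = 0.0037/(53.1×21.4) = 3.256×10^-6 K/W
R_cellular glass = L/(kA) = 0.165/(0.0502×21.4) = 0.1536 K/W
R_total = 0.1536 K/W
Q = ΔT / R_total = 137 / 0.1536

Q ≈ 892 W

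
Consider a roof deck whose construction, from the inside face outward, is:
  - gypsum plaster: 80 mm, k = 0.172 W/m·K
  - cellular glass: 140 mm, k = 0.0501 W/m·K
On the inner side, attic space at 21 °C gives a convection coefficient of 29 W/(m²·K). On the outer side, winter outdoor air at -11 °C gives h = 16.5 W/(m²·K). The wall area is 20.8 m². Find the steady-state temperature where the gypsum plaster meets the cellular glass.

T ≈ 16.2 °C

Thermal resistances in series:
R_inner film = 1/(h_i·A) = 1/(29×20.8) = 0.001658 K/W
R_gypsum plaster = L/(kA) = 0.08/(0.172×20.8) = 0.02236 K/W
R_cellular glass = L/(kA) = 0.14/(0.0501×20.8) = 0.1343 K/W
R_outer film = 1/(h_o·A) = 1/(16.5×20.8) = 0.002914 K/W
R_total = 0.1613 K/W;  Q = ΔT/R_total = 32/0.1613 = 198.4 W
T_interface = T_inner − Q·ΣR(inner→interface) = 21 − 198×0.02402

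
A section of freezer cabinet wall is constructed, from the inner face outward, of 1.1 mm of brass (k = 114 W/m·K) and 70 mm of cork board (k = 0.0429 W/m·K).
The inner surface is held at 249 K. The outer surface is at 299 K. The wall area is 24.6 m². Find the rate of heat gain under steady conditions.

Q ≈ 754 W

Treating each layer as a thermal resistance in series:
R_brass = L/(kA) = 0.0011/(114×24.6) = 3.922×10^-7 K/W
R_cork board = L/(kA) = 0.07/(0.0429×24.6) = 0.06633 K/W
R_total = 0.06633 K/W
Q = ΔT / R_total = 50 / 0.06633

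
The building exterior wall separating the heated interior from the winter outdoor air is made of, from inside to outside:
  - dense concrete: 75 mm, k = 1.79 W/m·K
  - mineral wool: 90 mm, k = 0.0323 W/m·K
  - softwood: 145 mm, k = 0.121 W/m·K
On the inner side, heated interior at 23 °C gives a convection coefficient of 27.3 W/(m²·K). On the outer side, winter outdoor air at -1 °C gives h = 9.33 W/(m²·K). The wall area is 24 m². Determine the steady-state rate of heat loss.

Q ≈ 138 W

Model the wall as resistances in series:
R_inner film = 1/(h_i·A) = 1/(27.3×24) = 0.001526 K/W
R_dense concrete = L/(kA) = 0.075/(1.79×24) = 0.001746 K/W
R_mineral wool = L/(kA) = 0.09/(0.0323×24) = 0.1161 K/W
R_softwood = L/(kA) = 0.145/(0.121×24) = 0.04993 K/W
R_outer film = 1/(h_o·A) = 1/(9.33×24) = 0.004466 K/W
R_total = 0.1738 K/W
Q = ΔT / R_total = 24 / 0.1738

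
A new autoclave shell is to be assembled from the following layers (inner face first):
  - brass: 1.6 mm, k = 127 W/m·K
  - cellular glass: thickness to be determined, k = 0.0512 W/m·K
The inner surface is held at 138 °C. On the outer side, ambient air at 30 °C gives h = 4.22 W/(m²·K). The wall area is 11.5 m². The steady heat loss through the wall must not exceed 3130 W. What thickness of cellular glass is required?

L ≈ 8.18 mm

Series thermal resistances:
R_brass = L/(kA) = 0.0016/(127×11.5) = 1.096×10^-6 K/W
R_outer film = 1/(h_o·A) = 1/(4.22×11.5) = 0.02061 K/W
Sum of the known resistances R_other = 0.02061 K/W
Required total resistance R_tot = ΔT/Q_allow = 108/3130 = 0.0345 K/W
R_cellular glass = R_tot − R_other = 0.0139 K/W
L = R·k·A = 0.0139×0.0512×11.5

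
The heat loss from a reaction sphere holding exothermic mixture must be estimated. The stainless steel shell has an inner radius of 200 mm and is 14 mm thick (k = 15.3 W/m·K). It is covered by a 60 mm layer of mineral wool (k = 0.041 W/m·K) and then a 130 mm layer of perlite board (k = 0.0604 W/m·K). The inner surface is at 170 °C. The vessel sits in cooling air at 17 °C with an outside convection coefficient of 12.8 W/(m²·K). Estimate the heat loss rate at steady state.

Q ≈ 42.8 W

Spherical conduction: R = (1/r_in − 1/r_out)/(4πk) per layer; series-sum.
R_stainless steel shell = (1/0.2 − 1/0.214)/(4π×15.3) = 0.001701 K/W
R_mineral wool = (1/0.214 − 1/0.274)/(4π×0.041) = 1.986 K/W
R_perlite board = (1/0.274 − 1/0.404)/(4π×0.0604) = 1.547 K/W
R_outer film = 1/(h·4πr_o²) = 1/(12.8×4π×0.404²) = 0.03809 K/W
R_total = 3.573 K/W
Q = ΔT/R_total = 153/3.573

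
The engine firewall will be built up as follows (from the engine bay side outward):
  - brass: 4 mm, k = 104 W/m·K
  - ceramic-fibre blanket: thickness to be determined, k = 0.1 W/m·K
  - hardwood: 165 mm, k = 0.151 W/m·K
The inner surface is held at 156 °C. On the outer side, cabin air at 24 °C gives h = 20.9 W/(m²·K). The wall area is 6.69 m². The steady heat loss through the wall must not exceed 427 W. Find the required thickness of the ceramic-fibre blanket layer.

L ≈ 92.8 mm

Treating each layer as a thermal resistance in series:
R_brass = L/(kA) = 0.004/(104×6.69) = 5.749×10^-6 K/W
R_hardwood = L/(kA) = 0.165/(0.151×6.69) = 0.1633 K/W
R_outer film = 1/(h_o·A) = 1/(20.9×6.69) = 0.007152 K/W
Sum of the known resistances R_other = 0.1705 K/W
Required total resistance R_tot = ΔT/Q_allow = 132/427 = 0.3091 K/W
R_ceramic-fibre blanket = R_tot − R_other = 0.1386 K/W
L = R·k·A = 0.1386×0.1×6.69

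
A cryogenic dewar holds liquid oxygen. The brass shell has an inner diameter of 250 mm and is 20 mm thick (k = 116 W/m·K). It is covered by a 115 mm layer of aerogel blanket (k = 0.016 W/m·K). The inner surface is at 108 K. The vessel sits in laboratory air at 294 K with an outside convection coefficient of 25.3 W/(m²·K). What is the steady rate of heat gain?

For a spherical shell R = (1/r₁ − 1/r₂)/(4πk); film R = 1/(h·4πr²). In series:
R_brass shell = (1/0.125 − 1/0.145)/(4π×116) = 7.57×10^-4 K/W
R_aerogel blanket = (1/0.145 − 1/0.26)/(4π×0.016) = 15.17 K/W
R_outer film = 1/(h·4πr_o²) = 1/(25.3×4π×0.26²) = 0.04653 K/W
R_total = 15.22 K/W
Q = ΔT/R_total = 186/15.22

Q ≈ 12.2 W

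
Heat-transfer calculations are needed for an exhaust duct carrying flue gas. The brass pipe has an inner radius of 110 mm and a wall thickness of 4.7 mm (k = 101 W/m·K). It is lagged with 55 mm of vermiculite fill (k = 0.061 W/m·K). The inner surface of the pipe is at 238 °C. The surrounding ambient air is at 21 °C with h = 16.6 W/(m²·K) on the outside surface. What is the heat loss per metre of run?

For a radial system each layer contributes R = ln(r_out/r_in)/(2πkL); films add R = 1/(hA).
R_brass pipe wall = ln(114.7/110)/(2π×101×1) = 6.593×10^-5 K/W
R_vermiculite fill = ln(169.7/114.7)/(2π×0.061×1) = 1.022 K/W
R_outer film = 1/(h_o·2πr_oL) = 1/(16.6×2π×0.1697×1) = 0.0565 K/W
R_total = 1.079 K/W
Q = ΔT/R_total = 217/1.079

q′ ≈ 201 W/m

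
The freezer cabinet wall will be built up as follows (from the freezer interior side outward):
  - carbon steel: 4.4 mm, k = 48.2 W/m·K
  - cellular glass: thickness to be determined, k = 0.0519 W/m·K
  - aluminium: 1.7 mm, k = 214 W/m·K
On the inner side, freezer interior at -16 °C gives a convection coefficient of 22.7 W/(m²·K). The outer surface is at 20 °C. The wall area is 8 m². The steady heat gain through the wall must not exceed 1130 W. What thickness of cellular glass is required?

L ≈ 10.9 mm

Treating each layer as a thermal resistance in series:
R_inner film = 1/(h_i·A) = 1/(22.7×8) = 0.005507 K/W
R_carbon steel = L/(kA) = 0.0044/(48.2×8) = 1.141×10^-5 K/W
R_aluminium = L/(kA) = 0.0017/(214×8) = 9.93×10^-7 K/W
Sum of the known resistances R_other = 0.005519 K/W
Required total resistance R_tot = ΔT/Q_allow = 36/1130 = 0.03186 K/W
R_cellular glass = R_tot − R_other = 0.02634 K/W
L = R·k·A = 0.02634×0.0519×8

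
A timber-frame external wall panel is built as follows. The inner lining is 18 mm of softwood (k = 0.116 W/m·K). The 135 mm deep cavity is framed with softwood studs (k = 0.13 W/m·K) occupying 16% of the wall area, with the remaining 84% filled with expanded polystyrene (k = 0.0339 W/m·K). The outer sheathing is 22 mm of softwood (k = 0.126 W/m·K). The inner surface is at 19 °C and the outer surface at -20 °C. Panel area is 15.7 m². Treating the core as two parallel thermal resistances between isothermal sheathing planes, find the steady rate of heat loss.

Sheathing layers in series; stud and cavity paths in parallel between them.
R_inner = 0.018/(0.116×15.7) = 0.009884 K/W
R_stud  = 0.135/(0.13×0.16×15.7) = 0.4134 K/W
R_cav   = 0.135/(0.0339×0.84×15.7) = 0.302 K/W
1/R_core = 1/R_stud + 1/R_cav → R_core = 0.1745 K/W
R_outer = 0.022/(0.126×15.7) = 0.01112 K/W
R_total = 0.1955 K/W
Q = ΔT/R_total = 39/0.1955

Q ≈ 199 W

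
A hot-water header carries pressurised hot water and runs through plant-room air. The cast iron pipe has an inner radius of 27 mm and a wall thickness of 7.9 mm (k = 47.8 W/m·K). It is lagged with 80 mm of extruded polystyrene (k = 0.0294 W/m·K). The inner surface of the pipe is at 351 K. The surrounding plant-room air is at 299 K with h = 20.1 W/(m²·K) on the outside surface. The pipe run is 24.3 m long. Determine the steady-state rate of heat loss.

Cylindrical conduction, so R = ln(r₂/r₁)/(2πkL) per layer, in series:
R_cast iron pipe wall = ln(34.9/27)/(2π×47.8×24.3) = 3.517×10^-5 K/W
R_extruded polystyrene = ln(114.9/34.9)/(2π×0.0294×24.3) = 0.2655 K/W
R_outer film = 1/(h_o·2πr_oL) = 1/(20.1×2π×0.1149×24.3) = 0.002836 K/W
R_total = 0.2683 K/W
Q = ΔT/R_total = 52/0.2683

Q ≈ 194 W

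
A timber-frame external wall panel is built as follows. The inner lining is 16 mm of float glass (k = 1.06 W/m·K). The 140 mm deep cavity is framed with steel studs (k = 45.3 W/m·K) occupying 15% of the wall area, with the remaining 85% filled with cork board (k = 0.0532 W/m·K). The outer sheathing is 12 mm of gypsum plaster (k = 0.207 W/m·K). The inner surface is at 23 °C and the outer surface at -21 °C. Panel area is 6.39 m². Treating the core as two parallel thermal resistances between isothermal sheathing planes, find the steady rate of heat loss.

Sheathing layers in series; stud and cavity paths in parallel between them.
R_inner = 0.016/(1.06×6.39) = 0.002362 K/W
R_stud  = 0.14/(45.3×0.15×6.39) = 0.003224 K/W
R_cav   = 0.14/(0.0532×0.85×6.39) = 0.4845 K/W
1/R_core = 1/R_stud + 1/R_cav → R_core = 0.003203 K/W
R_outer = 0.012/(0.207×6.39) = 0.009072 K/W
R_total = 0.01464 K/W
Q = ΔT/R_total = 44/0.01464

Q ≈ 3010 W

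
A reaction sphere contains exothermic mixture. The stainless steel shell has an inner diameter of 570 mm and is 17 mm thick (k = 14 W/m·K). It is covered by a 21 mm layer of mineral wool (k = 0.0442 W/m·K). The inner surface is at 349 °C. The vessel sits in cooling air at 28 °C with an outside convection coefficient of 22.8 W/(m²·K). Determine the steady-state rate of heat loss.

Radial (spherical) resistances in series:
R_stainless steel shell = (1/0.285 − 1/0.302)/(4π×14) = 0.001123 K/W
R_mineral wool = (1/0.302 − 1/0.323)/(4π×0.0442) = 0.3876 K/W
R_outer film = 1/(h·4πr_o²) = 1/(22.8×4π×0.323²) = 0.03345 K/W
R_total = 0.4222 K/W
Q = ΔT/R_total = 321/0.4222

Q ≈ 760 W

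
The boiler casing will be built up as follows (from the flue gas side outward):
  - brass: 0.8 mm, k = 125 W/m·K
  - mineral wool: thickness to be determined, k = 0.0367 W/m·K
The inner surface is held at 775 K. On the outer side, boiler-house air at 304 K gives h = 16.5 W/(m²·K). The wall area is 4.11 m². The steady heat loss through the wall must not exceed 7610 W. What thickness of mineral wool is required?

Using the resistance-network approach (series):
R_brass = L/(kA) = 0.0008/(125×4.11) = 1.557×10^-6 K/W
R_outer film = 1/(h_o·A) = 1/(16.5×4.11) = 0.01475 K/W
Sum of the known resistances R_other = 0.01475 K/W
Required total resistance R_tot = ΔT/Q_allow = 471/7610 = 0.06189 K/W
R_mineral wool = R_tot − R_other = 0.04714 K/W
L = R·k·A = 0.04714×0.0367×4.11

L ≈ 7.11 mm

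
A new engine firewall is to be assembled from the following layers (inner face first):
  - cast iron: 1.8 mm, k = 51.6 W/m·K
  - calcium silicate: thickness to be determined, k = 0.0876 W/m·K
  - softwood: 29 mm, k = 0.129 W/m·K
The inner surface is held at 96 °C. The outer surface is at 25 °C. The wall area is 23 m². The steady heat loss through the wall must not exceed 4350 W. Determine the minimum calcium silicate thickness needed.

L ≈ 13.2 mm

Treating each layer as a thermal resistance in series:
R_cast iron = L/(kA) = 0.0018/(51.6×23) = 1.517×10^-6 K/W
R_softwood = L/(kA) = 0.029/(0.129×23) = 0.009774 K/W
Sum of the known resistances R_other = 0.009776 K/W
Required total resistance R_tot = ΔT/Q_allow = 71/4350 = 0.01632 K/W
R_calcium silicate = R_tot − R_other = 0.006546 K/W
L = R·k·A = 0.006546×0.0876×23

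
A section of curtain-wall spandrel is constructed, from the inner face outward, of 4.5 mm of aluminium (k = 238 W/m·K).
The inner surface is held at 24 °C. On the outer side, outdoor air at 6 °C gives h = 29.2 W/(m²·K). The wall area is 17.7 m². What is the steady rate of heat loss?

Using the resistance-network approach (series):
R_aluminium = L/(kA) = 0.0045/(238×17.7) = 1.068×10^-6 K/W
R_outer film = 1/(h_o·A) = 1/(29.2×17.7) = 0.001935 K/W
R_total = 0.001936 K/W
Q = ΔT / R_total = 18 / 0.001936

Q ≈ 9300 W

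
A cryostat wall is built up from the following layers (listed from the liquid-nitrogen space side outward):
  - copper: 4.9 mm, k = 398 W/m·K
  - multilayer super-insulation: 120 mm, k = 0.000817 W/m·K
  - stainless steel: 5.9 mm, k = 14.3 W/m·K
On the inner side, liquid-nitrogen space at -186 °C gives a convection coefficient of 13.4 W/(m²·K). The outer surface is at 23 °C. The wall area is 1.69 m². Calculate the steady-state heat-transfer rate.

Series thermal resistances:
R_inner film = 1/(h_i·A) = 1/(13.4×1.69) = 0.04416 K/W
R_copper = L/(kA) = 0.0049/(398×1.69) = 7.285×10^-6 K/W
R_multilayer super-insulation = L/(kA) = 0.12/(0.000817×1.69) = 86.91 K/W
R_stainless steel = L/(kA) = 0.0059/(14.3×1.69) = 2.441×10^-4 K/W
R_total = 86.95 K/W
Q = ΔT / R_total = 209 / 86.95

Q ≈ 2.4 W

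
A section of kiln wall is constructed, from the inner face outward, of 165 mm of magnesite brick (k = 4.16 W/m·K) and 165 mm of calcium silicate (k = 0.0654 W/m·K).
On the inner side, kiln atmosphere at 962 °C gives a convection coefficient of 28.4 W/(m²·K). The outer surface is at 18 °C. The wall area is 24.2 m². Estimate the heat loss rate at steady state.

Q ≈ 8790 W

Model the wall as resistances in series:
R_inner film = 1/(h_i·A) = 1/(28.4×24.2) = 0.001455 K/W
R_magnesite brick = L/(kA) = 0.165/(4.16×24.2) = 0.001639 K/W
R_calcium silicate = L/(kA) = 0.165/(0.0654×24.2) = 0.1043 K/W
R_total = 0.1073 K/W
Q = ΔT / R_total = 944 / 0.1073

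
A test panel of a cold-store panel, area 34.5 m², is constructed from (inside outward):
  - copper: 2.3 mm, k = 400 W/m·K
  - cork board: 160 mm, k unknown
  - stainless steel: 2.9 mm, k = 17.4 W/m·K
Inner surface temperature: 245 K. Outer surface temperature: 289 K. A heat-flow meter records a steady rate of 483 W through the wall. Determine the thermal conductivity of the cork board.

k ≈ 0.0509 W/(m·K)

Treating each layer as a thermal resistance in series:
R_copper = L/(kA) = 0.0023/(400×34.5) = 1.667×10^-7 K/W
R_stainless steel = L/(kA) = 0.0029/(17.4×34.5) = 4.831×10^-6 K/W
Sum of known resistances R_other = 4.998×10^-6 K/W
Total R = ΔT/Q = 44/483 = 0.0911 K/W
R_cork board = R_total − R_other = 0.09109 K/W
k = L/(R·A) = 0.16/(0.09109×34.5)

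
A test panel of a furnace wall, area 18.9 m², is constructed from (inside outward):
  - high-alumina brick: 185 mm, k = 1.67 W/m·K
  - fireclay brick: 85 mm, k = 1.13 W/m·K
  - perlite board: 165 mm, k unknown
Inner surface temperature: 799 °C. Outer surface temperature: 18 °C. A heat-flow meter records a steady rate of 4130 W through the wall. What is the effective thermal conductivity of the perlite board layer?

k ≈ 0.0487 W/(m·K)

Thermal resistances in series:
R_high-alumina brick = L/(kA) = 0.185/(1.67×18.9) = 0.005861 K/W
R_fireclay brick = L/(kA) = 0.085/(1.13×18.9) = 0.00398 K/W
Sum of known resistances R_other = 0.009841 K/W
Total R = ΔT/Q = 781/4130 = 0.1891 K/W
R_perlite board = R_total − R_other = 0.1793 K/W
k = L/(R·A) = 0.165/(0.1793×18.9)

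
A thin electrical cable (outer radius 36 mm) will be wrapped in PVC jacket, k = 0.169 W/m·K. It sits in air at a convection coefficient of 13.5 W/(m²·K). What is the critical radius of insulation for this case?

r_cr ≈ 12.5 mm

For a cylinder r_cr = k/h = 0.169/13.5
r_cr = 12.5 mm; since the bare radius (36 mm) is above r_cr, any added insulation will reduce heat loss.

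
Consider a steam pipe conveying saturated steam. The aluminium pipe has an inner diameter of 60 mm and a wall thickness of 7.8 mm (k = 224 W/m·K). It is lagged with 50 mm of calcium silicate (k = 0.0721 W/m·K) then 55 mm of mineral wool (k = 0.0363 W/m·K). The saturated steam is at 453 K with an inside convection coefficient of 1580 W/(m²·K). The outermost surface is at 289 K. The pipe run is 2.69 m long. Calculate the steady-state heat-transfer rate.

Radial resistances (cylindrical: R_cond = ln(r_o/r_i)/(2πkL), R_conv = 1/(h·2πrL)):
R_inner film = 1/(h_i·2πr₁L) = 1/(1580×2π×0.03×2.69) = 0.001248 K/W
R_aluminium pipe wall = ln(37.8/30)/(2π×224×2.69) = 6.104×10^-5 K/W
R_calcium silicate = ln(87.8/37.8)/(2π×0.0721×2.69) = 0.6916 K/W
R_mineral wool = ln(142.8/87.8)/(2π×0.0363×2.69) = 0.7928 K/W
R_total = 1.486 K/W
Q = ΔT/R_total = 164/1.486

Q ≈ 110 W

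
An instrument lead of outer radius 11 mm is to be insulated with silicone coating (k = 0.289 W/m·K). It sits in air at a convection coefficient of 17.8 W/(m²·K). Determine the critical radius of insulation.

For a cylinder r_cr = k/h = 0.289/17.8
r_cr = 16.2 mm; since the bare radius (11 mm) is below r_cr, adding a thin layer of insulation will *increase* heat loss.

r_cr ≈ 16.2 mm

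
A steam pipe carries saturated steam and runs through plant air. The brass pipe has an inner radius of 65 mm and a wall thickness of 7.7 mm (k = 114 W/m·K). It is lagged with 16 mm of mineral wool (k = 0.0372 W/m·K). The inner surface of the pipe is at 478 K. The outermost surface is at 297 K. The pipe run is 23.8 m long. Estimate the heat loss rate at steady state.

Q ≈ 5060 W

Treating each annulus and film as a series resistance:
R_brass pipe wall = ln(72.7/65)/(2π×114×23.8) = 6.567×10^-6 K/W
R_mineral wool = ln(88.7/72.7)/(2π×0.0372×23.8) = 0.03576 K/W
R_total = 0.03576 K/W
Q = ΔT/R_total = 181/0.03576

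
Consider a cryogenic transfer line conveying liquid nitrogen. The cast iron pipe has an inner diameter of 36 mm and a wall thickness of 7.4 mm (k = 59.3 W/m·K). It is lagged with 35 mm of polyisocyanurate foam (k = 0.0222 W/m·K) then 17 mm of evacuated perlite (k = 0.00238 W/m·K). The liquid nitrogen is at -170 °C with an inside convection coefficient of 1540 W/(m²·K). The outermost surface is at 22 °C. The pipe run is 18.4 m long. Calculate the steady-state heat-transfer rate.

Treating each annulus and film as a series resistance:
R_inner film = 1/(h_i·2πr₁L) = 1/(1540×2π×0.018×18.4) = 3.12×10^-4 K/W
R_cast iron pipe wall = ln(25.4/18)/(2π×59.3×18.4) = 5.023×10^-5 K/W
R_polyisocyanurate foam = ln(60.4/25.4)/(2π×0.0222×18.4) = 0.3375 K/W
R_evacuated perlite = ln(77.4/60.4)/(2π×0.00238×18.4) = 0.9013 K/W
R_total = 1.239 K/W
Q = ΔT/R_total = 192/1.239

Q ≈ 155 W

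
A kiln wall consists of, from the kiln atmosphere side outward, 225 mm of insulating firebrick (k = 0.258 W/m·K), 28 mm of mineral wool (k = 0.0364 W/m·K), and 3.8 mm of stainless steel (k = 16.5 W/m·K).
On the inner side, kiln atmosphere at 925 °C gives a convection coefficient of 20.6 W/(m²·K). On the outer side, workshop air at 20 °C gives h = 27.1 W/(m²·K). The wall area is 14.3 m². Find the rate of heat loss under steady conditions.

Q ≈ 7490 W

Treating each layer as a thermal resistance in series:
R_inner film = 1/(h_i·A) = 1/(20.6×14.3) = 0.003395 K/W
R_insulating firebrick = L/(kA) = 0.225/(0.258×14.3) = 0.06099 K/W
R_mineral wool = L/(kA) = 0.028/(0.0364×14.3) = 0.05379 K/W
R_stainless steel = L/(kA) = 0.0038/(16.5×14.3) = 1.611×10^-5 K/W
R_outer film = 1/(h_o·A) = 1/(27.1×14.3) = 0.00258 K/W
R_total = 0.1208 K/W
Q = ΔT / R_total = 905 / 0.1208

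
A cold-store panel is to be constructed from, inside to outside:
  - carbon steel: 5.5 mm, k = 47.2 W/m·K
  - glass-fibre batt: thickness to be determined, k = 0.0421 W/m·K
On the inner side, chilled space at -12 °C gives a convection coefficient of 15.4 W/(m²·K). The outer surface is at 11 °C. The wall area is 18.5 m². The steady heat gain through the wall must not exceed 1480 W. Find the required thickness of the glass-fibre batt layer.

L ≈ 9.37 mm

Using the resistance-network approach (series):
R_inner film = 1/(h_i·A) = 1/(15.4×18.5) = 0.00351 K/W
R_carbon steel = L/(kA) = 0.0055/(47.2×18.5) = 6.299×10^-6 K/W
Sum of the known resistances R_other = 0.003516 K/W
Required total resistance R_tot = ΔT/Q_allow = 23/1480 = 0.01554 K/W
R_glass-fibre batt = R_tot − R_other = 0.01202 K/W
L = R·k·A = 0.01202×0.0421×18.5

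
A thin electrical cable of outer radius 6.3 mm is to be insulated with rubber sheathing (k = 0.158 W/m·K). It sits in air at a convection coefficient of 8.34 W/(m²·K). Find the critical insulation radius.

r_cr ≈ 18.9 mm

For a cylinder r_cr = k/h = 0.158/8.34
r_cr = 18.9 mm; since the bare radius (6.3 mm) is below r_cr, adding a thin layer of insulation will *increase* heat loss.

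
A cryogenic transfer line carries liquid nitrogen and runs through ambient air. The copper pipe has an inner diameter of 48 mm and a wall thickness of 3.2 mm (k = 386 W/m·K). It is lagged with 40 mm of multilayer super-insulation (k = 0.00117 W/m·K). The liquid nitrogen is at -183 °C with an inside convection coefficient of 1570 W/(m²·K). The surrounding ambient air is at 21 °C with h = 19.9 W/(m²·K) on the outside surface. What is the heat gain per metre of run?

Radial resistances (cylindrical: R_cond = ln(r_o/r_i)/(2πkL), R_conv = 1/(h·2πrL)):
R_inner film = 1/(h_i·2πr₁L) = 1/(1570×2π×0.024×1) = 0.004224 K/W
R_copper pipe wall = ln(27.2/24)/(2π×386×1) = 5.161×10^-5 K/W
R_multilayer super-insulation = ln(67.2/27.2)/(2π×0.00117×1) = 123 K/W
R_outer film = 1/(h_o·2πr_oL) = 1/(19.9×2π×0.0672×1) = 0.119 K/W
R_total = 123.2 K/W
Q = ΔT/R_total = 204/123.2

q′ ≈ 1.66 W/m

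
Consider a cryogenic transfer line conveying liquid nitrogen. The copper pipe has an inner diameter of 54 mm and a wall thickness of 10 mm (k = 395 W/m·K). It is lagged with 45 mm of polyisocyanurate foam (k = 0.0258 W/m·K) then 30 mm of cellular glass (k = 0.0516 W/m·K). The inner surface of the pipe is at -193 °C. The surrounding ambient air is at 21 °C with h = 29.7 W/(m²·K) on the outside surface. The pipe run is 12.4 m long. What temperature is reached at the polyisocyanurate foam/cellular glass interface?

T ≈ -15.5 °C

Radial resistances (cylindrical: R_cond = ln(r_o/r_i)/(2πkL), R_conv = 1/(h·2πrL)):
R_copper pipe wall = ln(37/27)/(2π×395×12.4) = 1.024×10^-5 K/W
R_polyisocyanurate foam = ln(82/37)/(2π×0.0258×12.4) = 0.3959 K/W
R_cellular glass = ln(112/82)/(2π×0.0516×12.4) = 0.07755 K/W
R_outer film = 1/(h_o·2πr_oL) = 1/(29.7×2π×0.112×12.4) = 0.003859 K/W
R_total = 0.4773 K/W
Q = ΔT/R_total = 214/0.4773
Q = 448 W
T_interface = T_inner + Q·ΣR(inner→interface) = -193 + 448×0.3959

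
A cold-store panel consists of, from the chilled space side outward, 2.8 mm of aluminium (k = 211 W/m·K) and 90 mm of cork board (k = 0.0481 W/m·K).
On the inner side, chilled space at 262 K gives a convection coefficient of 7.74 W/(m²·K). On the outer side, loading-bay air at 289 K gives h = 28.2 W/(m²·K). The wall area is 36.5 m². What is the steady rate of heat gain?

Q ≈ 484 W

Model the wall as resistances in series:
R_inner film = 1/(h_i·A) = 1/(7.74×36.5) = 0.00354 K/W
R_aluminium = L/(kA) = 0.0028/(211×36.5) = 3.636×10^-7 K/W
R_cork board = L/(kA) = 0.09/(0.0481×36.5) = 0.05126 K/W
R_outer film = 1/(h_o·A) = 1/(28.2×36.5) = 9.715×10^-4 K/W
R_total = 0.05577 K/W
Q = ΔT / R_total = 27 / 0.05577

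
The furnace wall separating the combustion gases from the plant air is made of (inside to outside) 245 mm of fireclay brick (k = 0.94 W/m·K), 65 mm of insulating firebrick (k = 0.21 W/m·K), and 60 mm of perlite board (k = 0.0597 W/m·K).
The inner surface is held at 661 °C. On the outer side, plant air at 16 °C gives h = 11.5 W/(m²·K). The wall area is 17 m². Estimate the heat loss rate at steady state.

Q ≈ 6600 W

Using the resistance-network approach (series):
R_fireclay brick = L/(kA) = 0.245/(0.94×17) = 0.01533 K/W
R_insulating firebrick = L/(kA) = 0.065/(0.21×17) = 0.01821 K/W
R_perlite board = L/(kA) = 0.06/(0.0597×17) = 0.05912 K/W
R_outer film = 1/(h_o·A) = 1/(11.5×17) = 0.005115 K/W
R_total = 0.09777 K/W
Q = ΔT / R_total = 645 / 0.09777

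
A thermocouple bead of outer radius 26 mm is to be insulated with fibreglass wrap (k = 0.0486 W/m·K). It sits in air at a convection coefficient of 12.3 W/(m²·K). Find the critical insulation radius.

r_cr ≈ 7.9 mm

For a sphere r_cr = 2k/h = 2×0.0486/12.3
r_cr = 7.9 mm; since the bare radius (26 mm) is above r_cr, any added insulation will reduce heat loss.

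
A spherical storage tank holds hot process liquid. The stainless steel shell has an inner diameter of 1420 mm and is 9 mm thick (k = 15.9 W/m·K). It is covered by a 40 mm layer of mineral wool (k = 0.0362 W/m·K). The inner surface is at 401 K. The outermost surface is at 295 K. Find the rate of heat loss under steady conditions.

Q ≈ 658 W

Each spherical layer contributes R = (1/r_i − 1/r_o)/(4πk):
R_stainless steel shell = (1/0.71 − 1/0.719)/(4π×15.9) = 8.824×10^-5 K/W
R_mineral wool = (1/0.719 − 1/0.759)/(4π×0.0362) = 0.1611 K/W
R_total = 0.1612 K/W
Q = ΔT/R_total = 106/0.1612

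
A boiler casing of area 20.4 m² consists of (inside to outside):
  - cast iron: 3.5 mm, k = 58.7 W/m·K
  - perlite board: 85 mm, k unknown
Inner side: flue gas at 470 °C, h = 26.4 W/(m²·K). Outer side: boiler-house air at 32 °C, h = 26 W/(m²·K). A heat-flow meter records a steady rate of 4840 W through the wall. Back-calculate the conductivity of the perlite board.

k ≈ 0.048 W/(m·K)

Model the wall as resistances in series:
R_inner film = 1/(h_i·A) = 1/(26.4×20.4) = 0.001857 K/W
R_cast iron = L/(kA) = 0.0035/(58.7×20.4) = 2.923×10^-6 K/W
R_outer film = 1/(h_o·A) = 1/(26×20.4) = 0.001885 K/W
Sum of known resistances R_other = 0.003745 K/W
Total R = ΔT/Q = 438/4840 = 0.0905 K/W
R_perlite board = R_total − R_other = 0.08675 K/W
k = L/(R·A) = 0.085/(0.08675×20.4)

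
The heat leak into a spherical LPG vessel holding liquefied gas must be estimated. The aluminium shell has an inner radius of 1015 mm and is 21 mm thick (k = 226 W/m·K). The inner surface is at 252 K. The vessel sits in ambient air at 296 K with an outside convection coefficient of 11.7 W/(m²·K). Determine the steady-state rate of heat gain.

Each spherical layer contributes R = (1/r_i − 1/r_o)/(4πk):
R_aluminium shell = (1/1.015 − 1/1.036)/(4π×226) = 7.032×10^-6 K/W
R_outer film = 1/(h·4πr_o²) = 1/(11.7×4π×1.036²) = 0.006337 K/W
R_total = 0.006344 K/W
Q = ΔT/R_total = 44/0.006344

Q ≈ 6940 W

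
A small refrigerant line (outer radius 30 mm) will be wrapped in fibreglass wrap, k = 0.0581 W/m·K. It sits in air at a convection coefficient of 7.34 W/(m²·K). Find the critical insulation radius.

For a cylinder r_cr = k/h = 0.0581/7.34
r_cr = 7.92 mm; since the bare radius (30 mm) is above r_cr, any added insulation will reduce heat loss.

r_cr ≈ 7.92 mm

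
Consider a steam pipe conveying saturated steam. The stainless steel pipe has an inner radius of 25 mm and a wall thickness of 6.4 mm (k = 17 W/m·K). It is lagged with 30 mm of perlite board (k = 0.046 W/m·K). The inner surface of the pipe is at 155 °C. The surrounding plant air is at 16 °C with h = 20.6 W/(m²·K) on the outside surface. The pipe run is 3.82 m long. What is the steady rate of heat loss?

Cylindrical conduction, so R = ln(r₂/r₁)/(2πkL) per layer, in series:
R_stainless steel pipe wall = ln(31.4/25)/(2π×17×3.82) = 5.586×10^-4 K/W
R_perlite board = ln(61.4/31.4)/(2π×0.046×3.82) = 0.6074 K/W
R_outer film = 1/(h_o·2πr_oL) = 1/(20.6×2π×0.0614×3.82) = 0.03294 K/W
R_total = 0.6409 K/W
Q = ΔT/R_total = 139/0.6409

Q ≈ 217 W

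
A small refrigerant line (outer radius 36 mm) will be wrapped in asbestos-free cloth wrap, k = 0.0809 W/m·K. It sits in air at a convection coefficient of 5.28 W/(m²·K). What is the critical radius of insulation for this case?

r_cr ≈ 15.3 mm

For a cylinder r_cr = k/h = 0.0809/5.28
r_cr = 15.3 mm; since the bare radius (36 mm) is above r_cr, any added insulation will reduce heat loss.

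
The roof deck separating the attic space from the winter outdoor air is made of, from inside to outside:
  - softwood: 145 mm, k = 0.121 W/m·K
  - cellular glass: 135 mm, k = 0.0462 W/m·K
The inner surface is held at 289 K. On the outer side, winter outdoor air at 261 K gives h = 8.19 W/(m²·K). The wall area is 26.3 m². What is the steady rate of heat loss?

Q ≈ 174 W

Using the resistance-network approach (series):
R_softwood = L/(kA) = 0.145/(0.121×26.3) = 0.04556 K/W
R_cellular glass = L/(kA) = 0.135/(0.0462×26.3) = 0.1111 K/W
R_outer film = 1/(h_o·A) = 1/(8.19×26.3) = 0.004643 K/W
R_total = 0.1613 K/W
Q = ΔT / R_total = 28 / 0.1613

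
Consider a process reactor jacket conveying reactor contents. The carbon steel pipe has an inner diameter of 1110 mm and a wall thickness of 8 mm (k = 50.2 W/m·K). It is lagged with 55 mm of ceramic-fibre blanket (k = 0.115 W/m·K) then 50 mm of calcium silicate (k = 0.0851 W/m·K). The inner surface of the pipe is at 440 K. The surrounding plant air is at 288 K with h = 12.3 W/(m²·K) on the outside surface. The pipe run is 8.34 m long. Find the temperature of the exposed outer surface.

T ≈ 298 K

Per-layer cylindrical resistances, series-summed:
R_carbon steel pipe wall = ln(563/555)/(2π×50.2×8.34) = 5.44×10^-6 K/W
R_ceramic-fibre blanket = ln(618/563)/(2π×0.115×8.34) = 0.01547 K/W
R_calcium silicate = ln(668/618)/(2π×0.0851×8.34) = 0.01745 K/W
R_outer film = 1/(h_o·2πr_oL) = 1/(12.3×2π×0.668×8.34) = 0.002323 K/W
R_total = 0.03524 K/W
Q = ΔT/R_total = 152/0.03524
Q = 4310 W
T_interface = T_inner − Q·ΣR(inner→interface) = 440 − 4310×0.03292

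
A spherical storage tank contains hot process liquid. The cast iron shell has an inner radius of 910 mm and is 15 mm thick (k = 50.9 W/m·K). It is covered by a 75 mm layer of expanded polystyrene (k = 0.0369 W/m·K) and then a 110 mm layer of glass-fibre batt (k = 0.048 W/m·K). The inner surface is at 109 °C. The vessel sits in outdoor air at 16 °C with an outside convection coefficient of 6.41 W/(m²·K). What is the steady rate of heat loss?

For a spherical shell R = (1/r₁ − 1/r₂)/(4πk); film R = 1/(h·4πr²). In series:
R_cast iron shell = (1/0.91 − 1/0.925)/(4π×50.9) = 2.786×10^-5 K/W
R_expanded polystyrene = (1/0.925 − 1/1)/(4π×0.0369) = 0.1749 K/W
R_glass-fibre batt = (1/1 − 1/1.11)/(4π×0.048) = 0.1643 K/W
R_outer film = 1/(h·4πr_o²) = 1/(6.41×4π×1.11²) = 0.01008 K/W
R_total = 0.3493 K/W
Q = ΔT/R_total = 93/0.3493

Q ≈ 266 W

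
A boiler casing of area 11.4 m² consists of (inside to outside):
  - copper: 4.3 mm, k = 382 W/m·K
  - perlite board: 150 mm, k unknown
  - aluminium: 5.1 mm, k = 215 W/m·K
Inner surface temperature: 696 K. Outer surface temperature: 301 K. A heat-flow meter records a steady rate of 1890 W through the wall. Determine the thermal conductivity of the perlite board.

Model the wall as resistances in series:
R_copper = L/(kA) = 0.0043/(382×11.4) = 9.874×10^-7 K/W
R_aluminium = L/(kA) = 0.0051/(215×11.4) = 2.081×10^-6 K/W
Sum of known resistances R_other = 3.068×10^-6 K/W
Total R = ΔT/Q = 395/1890 = 0.209 K/W
R_perlite board = R_total − R_other = 0.209 K/W
k = L/(R·A) = 0.15/(0.209×11.4)

k ≈ 0.063 W/(m·K)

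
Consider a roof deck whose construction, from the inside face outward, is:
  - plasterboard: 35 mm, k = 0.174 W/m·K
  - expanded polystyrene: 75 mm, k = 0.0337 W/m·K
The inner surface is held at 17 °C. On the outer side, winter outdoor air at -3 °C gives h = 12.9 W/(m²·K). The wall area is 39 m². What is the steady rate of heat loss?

Using the resistance-network approach (series):
R_plasterboard = L/(kA) = 0.035/(0.174×39) = 0.005158 K/W
R_expanded polystyrene = L/(kA) = 0.075/(0.0337×39) = 0.05706 K/W
R_outer film = 1/(h_o·A) = 1/(12.9×39) = 0.001988 K/W
R_total = 0.06421 K/W
Q = ΔT / R_total = 20 / 0.06421

Q ≈ 311 W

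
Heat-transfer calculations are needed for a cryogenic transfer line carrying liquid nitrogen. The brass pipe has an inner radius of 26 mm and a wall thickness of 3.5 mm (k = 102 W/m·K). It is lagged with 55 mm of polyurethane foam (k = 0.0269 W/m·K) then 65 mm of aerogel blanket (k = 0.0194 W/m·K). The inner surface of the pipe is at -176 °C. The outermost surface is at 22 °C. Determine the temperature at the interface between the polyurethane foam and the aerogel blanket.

Treating each annulus and film as a series resistance:
R_brass pipe wall = ln(29.5/26)/(2π×102×1) = 1.971×10^-4 K/W
R_polyurethane foam = ln(84.5/29.5)/(2π×0.0269×1) = 6.226 K/W
R_aerogel blanket = ln(149.5/84.5)/(2π×0.0194×1) = 4.681 K/W
R_total = 10.91 K/W
Q = ΔT/R_total = 198/10.91
Q = 18.2 W/m
T_interface = T_inner + Q·ΣR(inner→interface) = -176 + 18.2×6.227

T ≈ -63 °C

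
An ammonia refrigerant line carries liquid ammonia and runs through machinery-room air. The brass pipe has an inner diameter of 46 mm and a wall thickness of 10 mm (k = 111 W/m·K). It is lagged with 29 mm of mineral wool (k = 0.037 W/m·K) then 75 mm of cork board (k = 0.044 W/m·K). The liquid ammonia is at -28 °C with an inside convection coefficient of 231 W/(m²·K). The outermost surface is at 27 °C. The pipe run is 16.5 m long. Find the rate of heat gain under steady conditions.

Q ≈ 162 W

Treating each annulus and film as a series resistance:
R_inner film = 1/(h_i·2πr₁L) = 1/(231×2π×0.023×16.5) = 0.001816 K/W
R_brass pipe wall = ln(33/23)/(2π×111×16.5) = 3.137×10^-5 K/W
R_mineral wool = ln(62/33)/(2π×0.037×16.5) = 0.1644 K/W
R_cork board = ln(137/62)/(2π×0.044×16.5) = 0.1738 K/W
R_total = 0.3401 K/W
Q = ΔT/R_total = 55/0.3401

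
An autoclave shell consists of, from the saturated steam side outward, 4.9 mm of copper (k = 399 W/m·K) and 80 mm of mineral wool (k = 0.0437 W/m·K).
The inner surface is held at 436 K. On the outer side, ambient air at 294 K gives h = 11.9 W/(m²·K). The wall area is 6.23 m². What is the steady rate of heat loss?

Q ≈ 462 W

Series thermal resistances:
R_copper = L/(kA) = 0.0049/(399×6.23) = 1.971×10^-6 K/W
R_mineral wool = L/(kA) = 0.08/(0.0437×6.23) = 0.2938 K/W
R_outer film = 1/(h_o·A) = 1/(11.9×6.23) = 0.01349 K/W
R_total = 0.3073 K/W
Q = ΔT / R_total = 142 / 0.3073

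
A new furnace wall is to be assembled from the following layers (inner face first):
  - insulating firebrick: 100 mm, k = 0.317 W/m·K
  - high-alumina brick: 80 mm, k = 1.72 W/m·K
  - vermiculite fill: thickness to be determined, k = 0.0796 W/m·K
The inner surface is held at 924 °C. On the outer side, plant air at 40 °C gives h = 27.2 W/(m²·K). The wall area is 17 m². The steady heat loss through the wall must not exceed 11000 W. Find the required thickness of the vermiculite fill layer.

L ≈ 77 mm

Series thermal resistances:
R_insulating firebrick = L/(kA) = 0.1/(0.317×17) = 0.01856 K/W
R_high-alumina brick = L/(kA) = 0.08/(1.72×17) = 0.002736 K/W
R_outer film = 1/(h_o·A) = 1/(27.2×17) = 0.002163 K/W
Sum of the known resistances R_other = 0.02345 K/W
Required total resistance R_tot = ΔT/Q_allow = 884/11000 = 0.08036 K/W
R_vermiculite fill = R_tot − R_other = 0.05691 K/W
L = R·k·A = 0.05691×0.0796×17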